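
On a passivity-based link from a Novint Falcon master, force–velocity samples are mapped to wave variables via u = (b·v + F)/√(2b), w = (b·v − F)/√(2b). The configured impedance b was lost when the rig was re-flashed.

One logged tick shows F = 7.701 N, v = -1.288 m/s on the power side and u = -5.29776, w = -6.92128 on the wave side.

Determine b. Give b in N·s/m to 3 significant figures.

b = 45 N·s/m

u + w = -12.21904;  u + w = √(2b)·v, so √(2b) = -12.21904/(-1.288) = 9.48683.
b = (√(2b))²/2 = 89.99999/2 = 44.99999.
(Check via u − w = 2F/√(2b): u − w = 1.62352, 2F/√(2b) = 1.62351.)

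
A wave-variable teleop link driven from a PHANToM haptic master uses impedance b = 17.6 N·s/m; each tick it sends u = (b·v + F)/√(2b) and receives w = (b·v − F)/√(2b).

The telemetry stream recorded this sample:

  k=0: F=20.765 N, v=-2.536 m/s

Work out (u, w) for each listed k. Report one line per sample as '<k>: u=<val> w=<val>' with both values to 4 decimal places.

0: u=-4.0231 w=-11.0229

k=0: b·v=17.6×(-2.536)=-44.6336; √(2b)=5.9330; u=(-44.6336+20.765)/5.9330=-4.0231, w=(-44.6336−20.765)/5.9330=-11.0229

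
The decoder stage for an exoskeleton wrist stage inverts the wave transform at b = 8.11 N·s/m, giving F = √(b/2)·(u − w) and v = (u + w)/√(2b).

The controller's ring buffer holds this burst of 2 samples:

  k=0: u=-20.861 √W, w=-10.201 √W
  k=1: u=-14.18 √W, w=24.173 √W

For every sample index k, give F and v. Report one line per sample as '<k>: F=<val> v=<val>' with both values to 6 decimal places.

k=0: u−w=-10.660000, u+w=-31.062000; √(b/2)=2.013703, √(2b)=4.027406; F=2.013703×(-10.66)=-21.466075, v=-31.062000/4.027406=-7.712657
k=1: u−w=-38.353000, u+w=9.993000; √(b/2)=2.013703, √(2b)=4.027406; F=2.013703×(-38.353)=-77.231553, v=9.993000/4.027406=2.481250

0: F=-21.466075 v=-7.712657
1: F=-77.231553 v=2.481250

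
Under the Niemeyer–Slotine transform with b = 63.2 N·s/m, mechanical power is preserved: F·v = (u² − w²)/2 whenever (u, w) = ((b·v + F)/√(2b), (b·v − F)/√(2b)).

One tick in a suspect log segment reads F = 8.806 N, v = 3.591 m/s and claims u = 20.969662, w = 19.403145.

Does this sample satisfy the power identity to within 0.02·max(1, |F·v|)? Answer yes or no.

F·v = 8.806×3.591 = 31.622346 W.
(u² − w²)/2 = (439.726724 − 376.482036)/2 = 31.622344 W.
|Δ| = 0.000002;  2% of max(1, |F·v|) = 0.632447.

yes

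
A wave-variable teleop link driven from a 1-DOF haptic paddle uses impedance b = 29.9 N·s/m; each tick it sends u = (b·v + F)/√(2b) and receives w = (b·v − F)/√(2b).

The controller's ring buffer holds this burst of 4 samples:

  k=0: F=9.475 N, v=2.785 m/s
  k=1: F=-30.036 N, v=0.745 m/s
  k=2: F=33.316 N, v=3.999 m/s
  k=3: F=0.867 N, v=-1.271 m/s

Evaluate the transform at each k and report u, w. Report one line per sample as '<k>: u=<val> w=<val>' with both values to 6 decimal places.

0: u=11.993528 w=9.543005
1: u=-1.003550 w=6.764669
2: u=19.770489 w=11.153962
3: u=-4.802234 w=-5.026467

k=0: b·v=29.9×2.785=83.271500; √(2b)=7.733046; u=(83.271500+9.475)/7.733046=11.993528, w=(83.271500−9.475)/7.733046=9.543005
k=1: b·v=29.9×0.745=22.275500; √(2b)=7.733046; u=(22.275500+(-30.036))/7.733046=-1.003550, w=(22.275500−(-30.036))/7.733046=6.764669
k=2: b·v=29.9×3.999=119.570100; √(2b)=7.733046; u=(119.570100+33.316)/7.733046=19.770489, w=(119.570100−33.316)/7.733046=11.153962
k=3: b·v=29.9×(-1.271)=-38.002900; √(2b)=7.733046; u=(-38.002900+0.867)/7.733046=-4.802234, w=(-38.002900−0.867)/7.733046=-5.026467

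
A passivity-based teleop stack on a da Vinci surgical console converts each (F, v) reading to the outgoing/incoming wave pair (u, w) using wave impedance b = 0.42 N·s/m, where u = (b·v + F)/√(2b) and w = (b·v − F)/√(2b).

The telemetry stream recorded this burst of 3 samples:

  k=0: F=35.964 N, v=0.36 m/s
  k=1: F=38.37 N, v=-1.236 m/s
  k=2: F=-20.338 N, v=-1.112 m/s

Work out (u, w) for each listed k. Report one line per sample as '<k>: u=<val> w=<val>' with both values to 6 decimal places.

k=0: b·v=0.42×0.36=0.151200; √(2b)=0.916515; u=(0.151200+35.964)/0.916515=39.404914, w=(0.151200−35.964)/0.916515=-39.074968
k=1: b·v=0.42×(-1.236)=-0.519120; √(2b)=0.916515; u=(-0.519120+38.37)/0.916515=41.298696, w=(-0.519120−38.37)/0.916515=-42.431509
k=2: b·v=0.42×(-1.112)=-0.467040; √(2b)=0.916515; u=(-0.467040+(-20.338))/0.916515=-22.700160, w=(-0.467040−(-20.338))/0.916515=21.680995

0: u=39.404914 w=-39.074968
1: u=41.298696 w=-42.431509
2: u=-22.700160 w=21.680995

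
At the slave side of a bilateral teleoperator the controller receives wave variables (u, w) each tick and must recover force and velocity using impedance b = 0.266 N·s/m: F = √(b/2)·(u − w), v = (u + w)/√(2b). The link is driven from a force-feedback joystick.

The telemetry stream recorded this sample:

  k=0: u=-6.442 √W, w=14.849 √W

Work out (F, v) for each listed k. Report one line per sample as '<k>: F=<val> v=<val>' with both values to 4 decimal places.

k=0: u−w=-21.2910, u+w=8.4070; √(b/2)=0.3647, √(2b)=0.7294; F=0.3647×(-21.291)=-7.7646, v=8.4070/0.7294=11.5262

0: F=-7.7646 v=11.5262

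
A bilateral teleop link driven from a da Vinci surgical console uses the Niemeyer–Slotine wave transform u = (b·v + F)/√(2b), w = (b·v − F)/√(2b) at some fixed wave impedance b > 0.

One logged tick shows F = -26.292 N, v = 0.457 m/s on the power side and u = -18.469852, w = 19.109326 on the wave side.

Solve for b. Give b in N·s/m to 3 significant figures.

u + w = 0.639474;  u + w = √(2b)·v, so √(2b) = 0.639474/0.457 = 1.399287.
b = (√(2b))²/2 = 1.958003/2 = 0.979002.
(Check via u − w = 2F/√(2b): u − w = -37.579178, 2F/√(2b) = -37.579148.)

b = 0.979 N·s/m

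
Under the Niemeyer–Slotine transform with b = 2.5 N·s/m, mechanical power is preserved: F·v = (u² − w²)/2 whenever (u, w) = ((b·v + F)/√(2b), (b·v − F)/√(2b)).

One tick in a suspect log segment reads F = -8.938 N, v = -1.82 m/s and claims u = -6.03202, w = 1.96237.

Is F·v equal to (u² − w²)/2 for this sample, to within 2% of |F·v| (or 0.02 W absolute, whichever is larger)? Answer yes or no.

yes

F·v = (-8.938)×(-1.82) = 16.26716 W.
(u² − w²)/2 = (36.38527 − 3.85090)/2 = 16.26718 W.
|Δ| = 0.00002;  2% of max(1, |F·v|) = 0.32534.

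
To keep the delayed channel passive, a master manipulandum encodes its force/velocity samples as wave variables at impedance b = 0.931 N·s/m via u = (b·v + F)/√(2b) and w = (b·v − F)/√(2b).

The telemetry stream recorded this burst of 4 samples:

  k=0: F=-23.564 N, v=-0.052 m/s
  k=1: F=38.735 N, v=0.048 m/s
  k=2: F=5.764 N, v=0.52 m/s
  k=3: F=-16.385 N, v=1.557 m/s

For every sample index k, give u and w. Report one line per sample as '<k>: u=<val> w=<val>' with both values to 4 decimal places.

0: u=-17.3042 w=17.2332
1: u=28.4194 w=-28.3539
2: u=4.5789 w=-3.8693
3: u=-10.9453 w=13.0699

k=0: b·v=0.931×(-0.052)=-0.0484; √(2b)=1.3646; u=(-0.0484+(-23.564))/1.3646=-17.3042, w=(-0.0484−(-23.564))/1.3646=17.2332
k=1: b·v=0.931×0.048=0.0447; √(2b)=1.3646; u=(0.0447+38.735)/1.3646=28.4194, w=(0.0447−38.735)/1.3646=-28.3539
k=2: b·v=0.931×0.52=0.4841; √(2b)=1.3646; u=(0.4841+5.764)/1.3646=4.5789, w=(0.4841−5.764)/1.3646=-3.8693
k=3: b·v=0.931×1.557=1.4496; √(2b)=1.3646; u=(1.4496+(-16.385))/1.3646=-10.9453, w=(1.4496−(-16.385))/1.3646=13.0699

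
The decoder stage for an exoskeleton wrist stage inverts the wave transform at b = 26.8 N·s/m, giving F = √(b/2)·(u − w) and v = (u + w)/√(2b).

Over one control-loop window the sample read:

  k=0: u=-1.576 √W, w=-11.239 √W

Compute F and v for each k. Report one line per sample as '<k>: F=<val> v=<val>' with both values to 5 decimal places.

0: F=35.37239 v=-1.75040

k=0: u−w=9.66300, u+w=-12.81500; √(b/2)=3.66060, √(2b)=7.32120; F=3.66060×9.663=35.37239, v=-12.81500/7.32120=-1.75040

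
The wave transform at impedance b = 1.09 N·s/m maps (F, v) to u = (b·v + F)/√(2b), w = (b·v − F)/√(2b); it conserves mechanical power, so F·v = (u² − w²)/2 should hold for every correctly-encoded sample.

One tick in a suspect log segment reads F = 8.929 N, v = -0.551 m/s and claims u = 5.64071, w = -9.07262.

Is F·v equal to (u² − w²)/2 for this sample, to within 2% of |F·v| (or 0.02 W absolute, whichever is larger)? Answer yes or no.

no

F·v = 8.929×(-0.551) = -4.9199 W.
(u² − w²)/2 = (31.8176 − 82.3124)/2 = -25.2474 W.
|Δ| = 20.3275;  2% of max(1, |F·v|) = 0.0984.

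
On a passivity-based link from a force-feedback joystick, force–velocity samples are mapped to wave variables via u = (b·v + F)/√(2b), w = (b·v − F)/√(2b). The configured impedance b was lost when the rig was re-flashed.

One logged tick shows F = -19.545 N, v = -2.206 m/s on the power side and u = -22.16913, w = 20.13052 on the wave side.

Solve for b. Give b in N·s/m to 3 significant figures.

u + w = -2.0386;  u + w = √(2b)·v, so √(2b) = -2.0386/(-2.206) = 0.9241.
b = (√(2b))²/2 = 0.8540/2 = 0.4270.
(Check via u − w = 2F/√(2b): u − w = -42.2996, 2F/√(2b) = -42.2997.)

b = 0.427 N·s/m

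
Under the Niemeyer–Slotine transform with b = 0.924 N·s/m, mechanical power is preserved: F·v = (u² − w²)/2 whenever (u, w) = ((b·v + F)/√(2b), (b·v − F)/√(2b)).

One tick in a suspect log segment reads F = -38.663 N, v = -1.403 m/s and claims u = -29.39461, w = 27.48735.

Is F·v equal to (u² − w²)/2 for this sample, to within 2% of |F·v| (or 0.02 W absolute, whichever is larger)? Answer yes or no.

F·v = (-38.663)×(-1.403) = 54.24419 W.
(u² − w²)/2 = (864.04310 − 755.55441)/2 = 54.24434 W.
|Δ| = 0.00015;  2% of max(1, |F·v|) = 1.08488.

yes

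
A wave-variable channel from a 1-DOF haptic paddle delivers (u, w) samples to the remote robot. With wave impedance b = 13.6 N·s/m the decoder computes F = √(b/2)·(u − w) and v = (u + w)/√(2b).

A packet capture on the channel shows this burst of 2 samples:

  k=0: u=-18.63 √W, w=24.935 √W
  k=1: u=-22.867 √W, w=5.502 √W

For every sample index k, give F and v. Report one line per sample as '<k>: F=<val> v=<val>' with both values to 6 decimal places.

k=0: u−w=-43.565000, u+w=6.305000; √(b/2)=2.607681, √(2b)=5.215362; F=2.607681×(-43.565)=-113.603621, v=6.305000/5.215362=1.208929
k=1: u−w=-28.369000, u+w=-17.365000; √(b/2)=2.607681, √(2b)=5.215362; F=2.607681×(-28.369)=-73.977301, v=-17.365000/5.215362=-3.329587

0: F=-113.603621 v=1.208929
1: F=-73.977301 v=-3.329587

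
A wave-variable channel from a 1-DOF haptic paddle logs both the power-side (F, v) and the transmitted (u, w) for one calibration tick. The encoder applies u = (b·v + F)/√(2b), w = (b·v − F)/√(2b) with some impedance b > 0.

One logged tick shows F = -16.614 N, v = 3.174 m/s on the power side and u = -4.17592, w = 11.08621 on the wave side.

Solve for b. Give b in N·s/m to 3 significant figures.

b = 2.37 N·s/m

u + w = 6.9103;  u + w = √(2b)·v, so √(2b) = 6.9103/3.174 = 2.1772.
b = (√(2b))²/2 = 4.7400/2 = 2.3700.
(Check via u − w = 2F/√(2b): u − w = -15.2621, 2F/√(2b) = -15.2621.)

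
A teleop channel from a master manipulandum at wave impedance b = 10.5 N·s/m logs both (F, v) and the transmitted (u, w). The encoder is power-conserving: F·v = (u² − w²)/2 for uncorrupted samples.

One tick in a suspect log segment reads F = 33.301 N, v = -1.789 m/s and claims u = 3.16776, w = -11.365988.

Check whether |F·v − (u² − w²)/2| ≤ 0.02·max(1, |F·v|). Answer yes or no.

F·v = 33.301×(-1.789) = -59.575489 W.
(u² − w²)/2 = (10.034703 − 129.185683)/2 = -59.575490 W.
|Δ| = 0.000001;  2% of max(1, |F·v|) = 1.191510.

yes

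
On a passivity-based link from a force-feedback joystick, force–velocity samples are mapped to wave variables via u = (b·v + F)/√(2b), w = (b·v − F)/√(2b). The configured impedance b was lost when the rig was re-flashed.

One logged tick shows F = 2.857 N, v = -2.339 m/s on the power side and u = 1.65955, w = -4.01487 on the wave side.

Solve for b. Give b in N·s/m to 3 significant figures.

b = 0.507 N·s/m

u + w = -2.35532;  u + w = √(2b)·v, so √(2b) = -2.35532/(-2.339) = 1.00698.
b = (√(2b))²/2 = 1.01400/2 = 0.50700.
(Check via u − w = 2F/√(2b): u − w = 5.67442, 2F/√(2b) = 5.67441.)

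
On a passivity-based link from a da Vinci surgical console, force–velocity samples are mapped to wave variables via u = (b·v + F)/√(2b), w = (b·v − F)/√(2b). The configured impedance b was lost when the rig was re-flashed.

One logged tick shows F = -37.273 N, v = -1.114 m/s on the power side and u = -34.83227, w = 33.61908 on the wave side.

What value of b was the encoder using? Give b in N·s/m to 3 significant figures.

b = 0.593 N·s/m

u + w = -1.2132;  u + w = √(2b)·v, so √(2b) = -1.2132/(-1.114) = 1.0890.
b = (√(2b))²/2 = 1.1860/2 = 0.5930.
(Check via u − w = 2F/√(2b): u − w = -68.4513, 2F/√(2b) = -68.4511.)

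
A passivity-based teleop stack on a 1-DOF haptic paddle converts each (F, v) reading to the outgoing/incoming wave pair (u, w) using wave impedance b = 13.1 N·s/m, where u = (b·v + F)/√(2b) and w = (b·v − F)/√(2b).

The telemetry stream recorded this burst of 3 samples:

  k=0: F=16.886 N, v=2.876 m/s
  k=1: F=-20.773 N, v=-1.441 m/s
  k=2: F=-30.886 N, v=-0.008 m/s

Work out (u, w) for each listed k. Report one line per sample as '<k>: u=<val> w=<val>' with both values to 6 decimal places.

0: u=10.659491 w=4.061584
1: u=-7.746288 w=0.370395
2: u=-6.054554 w=6.013605

k=0: b·v=13.1×2.876=37.675600; √(2b)=5.118594; u=(37.675600+16.886)/5.118594=10.659491, w=(37.675600−16.886)/5.118594=4.061584
k=1: b·v=13.1×(-1.441)=-18.877100; √(2b)=5.118594; u=(-18.877100+(-20.773))/5.118594=-7.746288, w=(-18.877100−(-20.773))/5.118594=0.370395
k=2: b·v=13.1×(-0.008)=-0.104800; √(2b)=5.118594; u=(-0.104800+(-30.886))/5.118594=-6.054554, w=(-0.104800−(-30.886))/5.118594=6.013605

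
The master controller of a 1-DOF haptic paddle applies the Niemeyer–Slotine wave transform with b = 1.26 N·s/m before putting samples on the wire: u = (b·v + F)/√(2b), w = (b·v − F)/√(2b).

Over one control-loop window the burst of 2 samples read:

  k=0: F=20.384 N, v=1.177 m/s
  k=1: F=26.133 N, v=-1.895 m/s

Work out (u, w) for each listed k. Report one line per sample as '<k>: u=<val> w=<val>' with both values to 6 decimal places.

0: u=13.774928 w=-11.906498
1: u=14.958133 w=-17.966352

k=0: b·v=1.26×1.177=1.483020; √(2b)=1.587451; u=(1.483020+20.384)/1.587451=13.774928, w=(1.483020−20.384)/1.587451=-11.906498
k=1: b·v=1.26×(-1.895)=-2.387700; √(2b)=1.587451; u=(-2.387700+26.133)/1.587451=14.958133, w=(-2.387700−26.133)/1.587451=-17.966352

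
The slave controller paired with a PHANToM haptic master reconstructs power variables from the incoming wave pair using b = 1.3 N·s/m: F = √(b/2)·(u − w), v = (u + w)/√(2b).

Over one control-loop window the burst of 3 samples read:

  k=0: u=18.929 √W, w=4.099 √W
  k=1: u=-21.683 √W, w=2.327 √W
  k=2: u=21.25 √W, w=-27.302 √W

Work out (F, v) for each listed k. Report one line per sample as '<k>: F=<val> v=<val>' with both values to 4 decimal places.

0: F=11.9563 v=14.2814
1: F=-19.3575 v=-12.0041
2: F=39.1439 v=-3.7533

k=0: u−w=14.8300, u+w=23.0280; √(b/2)=0.8062, √(2b)=1.6125; F=0.8062×14.83=11.9563, v=23.0280/1.6125=14.2814
k=1: u−w=-24.0100, u+w=-19.3560; √(b/2)=0.8062, √(2b)=1.6125; F=0.8062×(-24.01)=-19.3575, v=-19.3560/1.6125=-12.0041
k=2: u−w=48.5520, u+w=-6.0520; √(b/2)=0.8062, √(2b)=1.6125; F=0.8062×48.552=39.1439, v=-6.0520/1.6125=-3.7533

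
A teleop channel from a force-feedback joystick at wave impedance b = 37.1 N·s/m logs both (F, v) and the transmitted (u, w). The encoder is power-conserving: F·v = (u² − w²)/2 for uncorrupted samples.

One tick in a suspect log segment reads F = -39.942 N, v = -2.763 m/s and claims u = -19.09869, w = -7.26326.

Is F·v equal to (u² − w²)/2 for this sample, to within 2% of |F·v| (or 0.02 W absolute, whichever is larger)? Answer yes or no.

no

F·v = (-39.942)×(-2.763) = 110.35975 W.
(u² − w²)/2 = (364.75996 − 52.75495)/2 = 156.00251 W.
|Δ| = 45.64276;  2% of max(1, |F·v|) = 2.20719.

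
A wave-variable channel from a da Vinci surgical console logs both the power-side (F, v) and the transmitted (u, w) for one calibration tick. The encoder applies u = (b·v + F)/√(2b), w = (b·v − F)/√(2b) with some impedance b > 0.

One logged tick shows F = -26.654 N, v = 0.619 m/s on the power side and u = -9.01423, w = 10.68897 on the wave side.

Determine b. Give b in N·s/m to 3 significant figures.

u + w = 1.67474;  u + w = √(2b)·v, so √(2b) = 1.67474/0.619 = 2.70556.
b = (√(2b))²/2 = 7.32004/2 = 3.66002.
(Check via u − w = 2F/√(2b): u − w = -19.70320, 2F/√(2b) = -19.70315.)

b = 3.66 N·s/m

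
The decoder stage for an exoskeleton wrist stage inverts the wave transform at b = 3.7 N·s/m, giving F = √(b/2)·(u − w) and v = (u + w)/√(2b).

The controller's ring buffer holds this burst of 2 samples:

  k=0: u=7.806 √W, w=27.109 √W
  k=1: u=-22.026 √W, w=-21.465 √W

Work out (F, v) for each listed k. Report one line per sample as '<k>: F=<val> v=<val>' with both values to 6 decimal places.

k=0: u−w=-19.303000, u+w=34.915000; √(b/2)=1.360147, √(2b)=2.720294; F=1.360147×(-19.303)=-26.254919, v=34.915000/2.720294=12.835009
k=1: u−w=-0.561000, u+w=-43.491000; √(b/2)=1.360147, √(2b)=2.720294; F=1.360147×(-0.561)=-0.763042, v=-43.491000/2.720294=-15.987610

0: F=-26.254919 v=12.835009
1: F=-0.763042 v=-15.987610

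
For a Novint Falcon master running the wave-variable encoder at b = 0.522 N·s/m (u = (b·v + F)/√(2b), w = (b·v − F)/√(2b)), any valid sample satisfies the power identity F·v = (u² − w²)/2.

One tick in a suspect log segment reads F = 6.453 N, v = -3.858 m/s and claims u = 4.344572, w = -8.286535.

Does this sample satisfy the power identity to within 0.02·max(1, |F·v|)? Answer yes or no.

yes

F·v = 6.453×(-3.858) = -24.895674 W.
(u² − w²)/2 = (18.875306 − 68.666662)/2 = -24.895678 W.
|Δ| = 0.000004;  2% of max(1, |F·v|) = 0.497913.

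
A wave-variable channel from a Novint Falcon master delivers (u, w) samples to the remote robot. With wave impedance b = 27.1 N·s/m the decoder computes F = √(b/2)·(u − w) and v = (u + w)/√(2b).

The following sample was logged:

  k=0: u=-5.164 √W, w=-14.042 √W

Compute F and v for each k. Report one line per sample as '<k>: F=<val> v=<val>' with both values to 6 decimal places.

0: F=32.680206 v=-2.608779

k=0: u−w=8.878000, u+w=-19.206000; √(b/2)=3.681032, √(2b)=7.362065; F=3.681032×8.878=32.680206, v=-19.206000/7.362065=-2.608779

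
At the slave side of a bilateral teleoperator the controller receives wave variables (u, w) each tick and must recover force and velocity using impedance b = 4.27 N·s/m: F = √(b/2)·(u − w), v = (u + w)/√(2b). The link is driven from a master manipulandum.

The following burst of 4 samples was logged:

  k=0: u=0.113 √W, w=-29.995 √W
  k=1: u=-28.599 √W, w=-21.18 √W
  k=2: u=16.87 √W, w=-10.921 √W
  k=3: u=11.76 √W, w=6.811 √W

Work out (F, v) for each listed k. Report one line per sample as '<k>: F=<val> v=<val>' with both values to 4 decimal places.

0: F=43.9927 v=-10.2254
1: F=-10.8404 v=-17.0340
2: F=40.6072 v=2.0357
3: F=7.2313 v=6.3549

k=0: u−w=30.1080, u+w=-29.8820; √(b/2)=1.4612, √(2b)=2.9223; F=1.4612×30.108=43.9927, v=-29.8820/2.9223=-10.2254
k=1: u−w=-7.4190, u+w=-49.7790; √(b/2)=1.4612, √(2b)=2.9223; F=1.4612×(-7.419)=-10.8404, v=-49.7790/2.9223=-17.0340
k=2: u−w=27.7910, u+w=5.9490; √(b/2)=1.4612, √(2b)=2.9223; F=1.4612×27.791=40.6072, v=5.9490/2.9223=2.0357
k=3: u−w=4.9490, u+w=18.5710; √(b/2)=1.4612, √(2b)=2.9223; F=1.4612×4.949=7.2313, v=18.5710/2.9223=6.3549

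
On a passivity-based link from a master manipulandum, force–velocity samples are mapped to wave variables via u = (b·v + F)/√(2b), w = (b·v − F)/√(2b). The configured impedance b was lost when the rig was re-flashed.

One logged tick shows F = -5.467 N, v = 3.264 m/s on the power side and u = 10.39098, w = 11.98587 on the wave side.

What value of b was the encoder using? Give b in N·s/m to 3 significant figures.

u + w = 22.3769;  u + w = √(2b)·v, so √(2b) = 22.3769/3.264 = 6.8557.
b = (√(2b))²/2 = 47.0000/2 = 23.5000.
(Check via u − w = 2F/√(2b): u − w = -1.5949, 2F/√(2b) = -1.5949.)

b = 23.5 N·s/m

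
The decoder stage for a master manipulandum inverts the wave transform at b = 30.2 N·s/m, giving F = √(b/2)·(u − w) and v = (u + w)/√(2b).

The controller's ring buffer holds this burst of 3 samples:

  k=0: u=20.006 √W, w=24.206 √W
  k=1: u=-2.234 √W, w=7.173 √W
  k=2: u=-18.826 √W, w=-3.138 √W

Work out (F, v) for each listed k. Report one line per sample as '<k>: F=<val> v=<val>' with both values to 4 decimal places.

k=0: u−w=-4.2000, u+w=44.2120; √(b/2)=3.8859, √(2b)=7.7717; F=3.8859×(-4.2)=-16.3207, v=44.2120/7.7717=5.6888
k=1: u−w=-9.4070, u+w=4.9390; √(b/2)=3.8859, √(2b)=7.7717; F=3.8859×(-9.407)=-36.5544, v=4.9390/7.7717=0.6355
k=2: u−w=-15.6880, u+w=-21.9640; √(b/2)=3.8859, √(2b)=7.7717; F=3.8859×(-15.688)=-60.9616, v=-21.9640/7.7717=-2.8261

0: F=-16.3207 v=5.6888
1: F=-36.5544 v=0.6355
2: F=-60.9616 v=-2.8261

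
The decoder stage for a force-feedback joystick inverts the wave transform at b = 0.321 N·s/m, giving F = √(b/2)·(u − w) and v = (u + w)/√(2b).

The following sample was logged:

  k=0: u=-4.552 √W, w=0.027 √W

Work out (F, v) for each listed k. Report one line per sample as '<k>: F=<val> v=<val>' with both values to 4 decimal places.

0: F=-1.8345 v=-5.6474

k=0: u−w=-4.5790, u+w=-4.5250; √(b/2)=0.4006, √(2b)=0.8012; F=0.4006×(-4.579)=-1.8345, v=-4.5250/0.8012=-5.6474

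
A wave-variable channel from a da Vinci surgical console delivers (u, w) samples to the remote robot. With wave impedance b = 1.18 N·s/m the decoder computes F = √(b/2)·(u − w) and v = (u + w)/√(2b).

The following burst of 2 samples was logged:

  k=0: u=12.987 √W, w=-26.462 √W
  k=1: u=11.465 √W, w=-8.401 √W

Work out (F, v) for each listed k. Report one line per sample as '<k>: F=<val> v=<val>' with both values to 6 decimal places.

0: F=30.301352 v=-8.771478
1: F=15.259364 v=1.994494

k=0: u−w=39.449000, u+w=-13.475000; √(b/2)=0.768115, √(2b)=1.536229; F=0.768115×39.449=30.301352, v=-13.475000/1.536229=-8.771478
k=1: u−w=19.866000, u+w=3.064000; √(b/2)=0.768115, √(2b)=1.536229; F=0.768115×19.866=15.259364, v=3.064000/1.536229=1.994494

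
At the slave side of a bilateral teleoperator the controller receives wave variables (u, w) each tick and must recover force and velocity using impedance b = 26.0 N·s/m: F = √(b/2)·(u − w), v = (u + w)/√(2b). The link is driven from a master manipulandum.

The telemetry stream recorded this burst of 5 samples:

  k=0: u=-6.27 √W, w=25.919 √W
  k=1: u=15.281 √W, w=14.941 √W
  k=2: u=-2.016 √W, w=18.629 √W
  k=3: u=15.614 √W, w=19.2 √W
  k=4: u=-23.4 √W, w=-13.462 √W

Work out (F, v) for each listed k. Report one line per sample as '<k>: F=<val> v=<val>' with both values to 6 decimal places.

k=0: u−w=-32.189000, u+w=19.649000; √(b/2)=3.605551, √(2b)=7.211103; F=3.605551×(-32.189)=-116.059090, v=19.649000/7.211103=2.724826
k=1: u−w=0.340000, u+w=30.222000; √(b/2)=3.605551, √(2b)=7.211103; F=3.605551×0.34=1.225887, v=30.222000/7.211103=4.191037
k=2: u−w=-20.645000, u+w=16.613000; √(b/2)=3.605551, √(2b)=7.211103; F=3.605551×(-20.645)=-74.436606, v=16.613000/7.211103=2.303809
k=3: u−w=-3.586000, u+w=34.814000; √(b/2)=3.605551, √(2b)=7.211103; F=3.605551×(-3.586)=-12.929507, v=34.814000/7.211103=4.827833
k=4: u−w=-9.938000, u+w=-36.862000; √(b/2)=3.605551, √(2b)=7.211103; F=3.605551×(-9.938)=-35.831969, v=-36.862000/7.211103=-5.111840

0: F=-116.059090 v=2.724826
1: F=1.225887 v=4.191037
2: F=-74.436606 v=2.303809
3: F=-12.929507 v=4.827833
4: F=-35.831969 v=-5.111840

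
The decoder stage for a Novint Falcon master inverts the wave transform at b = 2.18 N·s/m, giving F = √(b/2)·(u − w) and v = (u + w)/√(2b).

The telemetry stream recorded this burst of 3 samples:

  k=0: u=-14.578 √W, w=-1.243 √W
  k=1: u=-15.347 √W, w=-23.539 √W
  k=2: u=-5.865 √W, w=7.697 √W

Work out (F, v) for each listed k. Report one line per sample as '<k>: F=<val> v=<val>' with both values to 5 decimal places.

0: F=-13.92215 v=-7.57688
1: F=8.55270 v=-18.62302
2: F=-14.15914 v=0.87737

k=0: u−w=-13.33500, u+w=-15.82100; √(b/2)=1.04403, √(2b)=2.08806; F=1.04403×(-13.335)=-13.92215, v=-15.82100/2.08806=-7.57688
k=1: u−w=8.19200, u+w=-38.88600; √(b/2)=1.04403, √(2b)=2.08806; F=1.04403×8.192=8.55270, v=-38.88600/2.08806=-18.62302
k=2: u−w=-13.56200, u+w=1.83200; √(b/2)=1.04403, √(2b)=2.08806; F=1.04403×(-13.562)=-14.15914, v=1.83200/2.08806=0.87737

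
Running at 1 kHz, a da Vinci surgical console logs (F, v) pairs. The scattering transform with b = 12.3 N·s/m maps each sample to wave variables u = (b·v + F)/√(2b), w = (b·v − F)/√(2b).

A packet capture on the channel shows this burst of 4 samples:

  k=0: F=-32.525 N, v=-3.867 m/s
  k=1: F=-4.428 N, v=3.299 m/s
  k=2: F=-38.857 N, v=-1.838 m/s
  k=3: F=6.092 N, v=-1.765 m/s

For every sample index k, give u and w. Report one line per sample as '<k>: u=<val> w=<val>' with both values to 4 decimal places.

0: u=-16.1475 w=-3.0322
1: u=7.2885 w=9.0740
2: u=-12.3924 w=3.2762
3: u=-3.1488 w=-5.6053

k=0: b·v=12.3×(-3.867)=-47.5641; √(2b)=4.9598; u=(-47.5641+(-32.525))/4.9598=-16.1475, w=(-47.5641−(-32.525))/4.9598=-3.0322
k=1: b·v=12.3×3.299=40.5777; √(2b)=4.9598; u=(40.5777+(-4.428))/4.9598=7.2885, w=(40.5777−(-4.428))/4.9598=9.0740
k=2: b·v=12.3×(-1.838)=-22.6074; √(2b)=4.9598; u=(-22.6074+(-38.857))/4.9598=-12.3924, w=(-22.6074−(-38.857))/4.9598=3.2762
k=3: b·v=12.3×(-1.765)=-21.7095; √(2b)=4.9598; u=(-21.7095+6.092)/4.9598=-3.1488, w=(-21.7095−6.092)/4.9598=-5.6053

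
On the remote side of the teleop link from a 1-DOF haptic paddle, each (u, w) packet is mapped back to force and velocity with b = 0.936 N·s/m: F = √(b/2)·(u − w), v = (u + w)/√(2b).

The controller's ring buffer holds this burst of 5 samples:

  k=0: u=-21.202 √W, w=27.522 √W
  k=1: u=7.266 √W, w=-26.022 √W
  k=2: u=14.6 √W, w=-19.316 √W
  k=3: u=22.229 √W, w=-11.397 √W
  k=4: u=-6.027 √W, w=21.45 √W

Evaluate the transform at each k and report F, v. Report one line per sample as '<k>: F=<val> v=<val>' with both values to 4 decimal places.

k=0: u−w=-48.7240, u+w=6.3200; √(b/2)=0.6841, √(2b)=1.3682; F=0.6841×(-48.724)=-33.3323, v=6.3200/1.3682=4.6192
k=1: u−w=33.2880, u+w=-18.7560; √(b/2)=0.6841, √(2b)=1.3682; F=0.6841×33.288=22.7725, v=-18.7560/1.3682=-13.7084
k=2: u−w=33.9160, u+w=-4.7160; √(b/2)=0.6841, √(2b)=1.3682; F=0.6841×33.916=23.2021, v=-4.7160/1.3682=-3.4468
k=3: u−w=33.6260, u+w=10.8320; √(b/2)=0.6841, √(2b)=1.3682; F=0.6841×33.626=23.0037, v=10.8320/1.3682=7.9169
k=4: u−w=-27.4770, u+w=15.4230; √(b/2)=0.6841, √(2b)=1.3682; F=0.6841×(-27.477)=-18.7972, v=15.4230/1.3682=11.2724

0: F=-33.3323 v=4.6192
1: F=22.7725 v=-13.7084
2: F=23.2021 v=-3.4468
3: F=23.0037 v=7.9169
4: F=-18.7972 v=11.2724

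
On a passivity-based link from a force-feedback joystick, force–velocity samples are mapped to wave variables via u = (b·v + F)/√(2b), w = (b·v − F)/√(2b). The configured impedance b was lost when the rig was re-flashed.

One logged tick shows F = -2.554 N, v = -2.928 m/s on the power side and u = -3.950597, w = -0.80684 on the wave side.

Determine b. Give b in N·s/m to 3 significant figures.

u + w = -4.757437;  u + w = √(2b)·v, so √(2b) = -4.757437/(-2.928) = 1.624808.
b = (√(2b))²/2 = 2.640000/2 = 1.320000.
(Check via u − w = 2F/√(2b): u − w = -3.143757, 2F/√(2b) = -3.143757.)

b = 1.32 N·s/m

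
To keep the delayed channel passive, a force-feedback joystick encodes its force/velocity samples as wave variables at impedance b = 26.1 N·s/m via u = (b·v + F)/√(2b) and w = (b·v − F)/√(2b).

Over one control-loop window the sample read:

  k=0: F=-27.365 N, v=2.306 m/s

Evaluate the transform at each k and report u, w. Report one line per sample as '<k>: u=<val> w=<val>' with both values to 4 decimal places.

k=0: b·v=26.1×2.306=60.1866; √(2b)=7.2250; u=(60.1866+(-27.365))/7.2250=4.5428, w=(60.1866−(-27.365))/7.2250=12.1179

0: u=4.5428 w=12.1179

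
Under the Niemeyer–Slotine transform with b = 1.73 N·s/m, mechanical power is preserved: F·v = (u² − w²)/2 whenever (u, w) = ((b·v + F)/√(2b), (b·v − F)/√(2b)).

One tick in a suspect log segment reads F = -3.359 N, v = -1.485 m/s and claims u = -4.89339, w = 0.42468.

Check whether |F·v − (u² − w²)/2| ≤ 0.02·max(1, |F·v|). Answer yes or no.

F·v = (-3.359)×(-1.485) = 4.98812 W.
(u² − w²)/2 = (23.94527 − 0.18035)/2 = 11.88246 W.
|Δ| = 6.89434;  2% of max(1, |F·v|) = 0.09976.

no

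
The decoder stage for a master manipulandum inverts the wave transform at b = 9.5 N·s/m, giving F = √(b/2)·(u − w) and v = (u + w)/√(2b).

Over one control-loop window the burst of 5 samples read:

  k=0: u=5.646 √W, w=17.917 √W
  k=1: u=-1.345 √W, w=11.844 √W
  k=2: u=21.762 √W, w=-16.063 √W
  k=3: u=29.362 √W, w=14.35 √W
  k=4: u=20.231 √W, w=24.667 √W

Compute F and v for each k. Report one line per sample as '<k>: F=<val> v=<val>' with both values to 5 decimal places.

k=0: u−w=-12.27100, u+w=23.56300; √(b/2)=2.17945, √(2b)=4.35890; F=2.17945×(-12.271)=-26.74402, v=23.56300/4.35890=5.40572
k=1: u−w=-13.18900, u+w=10.49900; √(b/2)=2.17945, √(2b)=4.35890; F=2.17945×(-13.189)=-28.74476, v=10.49900/4.35890=2.40864
k=2: u−w=37.82500, u+w=5.69900; √(b/2)=2.17945, √(2b)=4.35890; F=2.17945×37.825=82.43768, v=5.69900/4.35890=1.30744
k=3: u−w=15.01200, u+w=43.71200; √(b/2)=2.17945, √(2b)=4.35890; F=2.17945×15.012=32.71790, v=43.71200/4.35890=10.02822
k=4: u−w=-4.43600, u+w=44.89800; √(b/2)=2.17945, √(2b)=4.35890; F=2.17945×(-4.436)=-9.66804, v=44.89800/4.35890=10.30031

0: F=-26.74402 v=5.40572
1: F=-28.74476 v=2.40864
2: F=82.43768 v=1.30744
3: F=32.71790 v=10.02822
4: F=-9.66804 v=10.30031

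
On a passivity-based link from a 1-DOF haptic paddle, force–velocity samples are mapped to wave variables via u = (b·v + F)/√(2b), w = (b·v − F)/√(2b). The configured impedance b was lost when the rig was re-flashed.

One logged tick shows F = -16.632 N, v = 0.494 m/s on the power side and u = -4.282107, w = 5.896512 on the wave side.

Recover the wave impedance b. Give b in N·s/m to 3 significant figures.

u + w = 1.614405;  u + w = √(2b)·v, so √(2b) = 1.614405/0.494 = 3.268026.
b = (√(2b))²/2 = 10.679996/2 = 5.339998.
(Check via u − w = 2F/√(2b): u − w = -10.178619, 2F/√(2b) = -10.178621.)

b = 5.34 N·s/m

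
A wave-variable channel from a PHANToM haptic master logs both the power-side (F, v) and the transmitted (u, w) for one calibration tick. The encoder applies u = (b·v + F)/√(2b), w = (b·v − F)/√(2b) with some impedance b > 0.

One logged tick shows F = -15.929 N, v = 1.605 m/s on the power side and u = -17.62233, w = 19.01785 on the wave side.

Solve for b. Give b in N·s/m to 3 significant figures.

u + w = 1.39552;  u + w = √(2b)·v, so √(2b) = 1.39552/1.605 = 0.86948.
b = (√(2b))²/2 = 0.75600/2 = 0.37800.
(Check via u − w = 2F/√(2b): u − w = -36.64018, 2F/√(2b) = -36.64017.)

b = 0.378 N·s/m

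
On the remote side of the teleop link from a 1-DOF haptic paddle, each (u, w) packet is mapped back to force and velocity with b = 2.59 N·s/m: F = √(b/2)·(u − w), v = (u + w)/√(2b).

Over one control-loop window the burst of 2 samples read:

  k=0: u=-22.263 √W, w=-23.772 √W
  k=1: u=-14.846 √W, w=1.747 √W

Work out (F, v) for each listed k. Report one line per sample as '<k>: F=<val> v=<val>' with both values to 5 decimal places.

0: F=1.71721 v=-20.22662
1: F=-18.88251 v=-5.75537

k=0: u−w=1.50900, u+w=-46.03500; √(b/2)=1.13798, √(2b)=2.27596; F=1.13798×1.509=1.71721, v=-46.03500/2.27596=-20.22662
k=1: u−w=-16.59300, u+w=-13.09900; √(b/2)=1.13798, √(2b)=2.27596; F=1.13798×(-16.593)=-18.88251, v=-13.09900/2.27596=-5.75537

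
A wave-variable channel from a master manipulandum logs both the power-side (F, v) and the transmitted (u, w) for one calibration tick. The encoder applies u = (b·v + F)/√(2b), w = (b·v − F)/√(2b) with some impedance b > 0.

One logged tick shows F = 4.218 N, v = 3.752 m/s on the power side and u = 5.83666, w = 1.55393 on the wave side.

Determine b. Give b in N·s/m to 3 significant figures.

b = 1.94 N·s/m

u + w = 7.39059;  u + w = √(2b)·v, so √(2b) = 7.39059/3.752 = 1.96977.
b = (√(2b))²/2 = 3.88001/2 = 1.94000.
(Check via u − w = 2F/√(2b): u − w = 4.28273, 2F/√(2b) = 4.28273.)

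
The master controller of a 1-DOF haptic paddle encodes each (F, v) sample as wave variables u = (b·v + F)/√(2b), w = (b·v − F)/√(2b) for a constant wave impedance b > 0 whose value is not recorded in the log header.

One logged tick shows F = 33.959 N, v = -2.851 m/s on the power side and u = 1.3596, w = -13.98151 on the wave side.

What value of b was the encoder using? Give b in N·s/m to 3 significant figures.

u + w = -12.62191;  u + w = √(2b)·v, so √(2b) = -12.62191/(-2.851) = 4.42719.
b = (√(2b))²/2 = 19.59998/2 = 9.79999.
(Check via u − w = 2F/√(2b): u − w = 15.34111, 2F/√(2b) = 15.34112.)

b = 9.8 N·s/m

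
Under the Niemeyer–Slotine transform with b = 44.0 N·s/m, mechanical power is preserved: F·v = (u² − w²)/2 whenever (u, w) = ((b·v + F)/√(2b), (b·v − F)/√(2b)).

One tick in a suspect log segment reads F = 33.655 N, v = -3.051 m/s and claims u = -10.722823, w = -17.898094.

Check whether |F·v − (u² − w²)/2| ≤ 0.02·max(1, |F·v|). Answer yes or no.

F·v = 33.655×(-3.051) = -102.681405 W.
(u² − w²)/2 = (114.978933 − 320.341769)/2 = -102.681418 W.
|Δ| = 0.000013;  2% of max(1, |F·v|) = 2.053628.

yes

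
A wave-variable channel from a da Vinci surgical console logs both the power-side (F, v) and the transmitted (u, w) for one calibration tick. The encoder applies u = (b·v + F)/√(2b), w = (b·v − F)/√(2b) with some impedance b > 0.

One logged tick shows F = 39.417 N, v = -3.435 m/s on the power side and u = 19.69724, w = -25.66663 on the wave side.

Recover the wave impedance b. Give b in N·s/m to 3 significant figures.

b = 1.51 N·s/m

u + w = -5.96939;  u + w = √(2b)·v, so √(2b) = -5.96939/(-3.435) = 1.73781.
b = (√(2b))²/2 = 3.02000/2 = 1.51000.
(Check via u − w = 2F/√(2b): u − w = 45.36387, 2F/√(2b) = 45.36390.)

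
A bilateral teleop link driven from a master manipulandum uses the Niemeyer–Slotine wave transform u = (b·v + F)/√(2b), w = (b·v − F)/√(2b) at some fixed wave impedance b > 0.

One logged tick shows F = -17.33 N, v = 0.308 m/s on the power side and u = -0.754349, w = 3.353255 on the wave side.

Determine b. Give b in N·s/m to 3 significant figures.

b = 35.6 N·s/m

u + w = 2.598906;  u + w = √(2b)·v, so √(2b) = 2.598906/0.308 = 8.438006.
b = (√(2b))²/2 = 71.199954/2 = 35.599977.
(Check via u − w = 2F/√(2b): u − w = -4.107604, 2F/√(2b) = -4.107605.)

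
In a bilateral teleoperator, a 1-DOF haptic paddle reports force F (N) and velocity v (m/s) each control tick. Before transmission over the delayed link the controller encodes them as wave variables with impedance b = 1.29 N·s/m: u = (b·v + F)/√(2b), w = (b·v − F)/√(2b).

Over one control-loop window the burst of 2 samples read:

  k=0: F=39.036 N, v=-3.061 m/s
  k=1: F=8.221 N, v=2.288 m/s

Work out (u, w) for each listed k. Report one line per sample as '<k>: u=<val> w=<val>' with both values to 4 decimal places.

k=0: b·v=1.29×(-3.061)=-3.9487; √(2b)=1.6062; u=(-3.9487+39.036)/1.6062=21.8444, w=(-3.9487−39.036)/1.6062=-26.7611
k=1: b·v=1.29×2.288=2.9515; √(2b)=1.6062; u=(2.9515+8.221)/1.6062=6.9557, w=(2.9515−8.221)/1.6062=-3.2806

0: u=21.8444 w=-26.7611
1: u=6.9557 w=-3.2806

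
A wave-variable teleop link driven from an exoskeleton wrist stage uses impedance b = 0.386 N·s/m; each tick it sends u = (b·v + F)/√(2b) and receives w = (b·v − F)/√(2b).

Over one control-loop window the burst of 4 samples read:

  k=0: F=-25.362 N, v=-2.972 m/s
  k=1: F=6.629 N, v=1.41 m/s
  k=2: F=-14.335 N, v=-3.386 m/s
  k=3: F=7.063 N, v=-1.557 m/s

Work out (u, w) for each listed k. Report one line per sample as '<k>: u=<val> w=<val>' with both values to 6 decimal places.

0: u=-30.170870 w=27.559566
1: u=8.164093 w=-6.925217
2: u=-17.802604 w=14.827544
3: u=7.354585 w=-8.722620

k=0: b·v=0.386×(-2.972)=-1.147192; √(2b)=0.878635; u=(-1.147192+(-25.362))/0.878635=-30.170870, w=(-1.147192−(-25.362))/0.878635=27.559566
k=1: b·v=0.386×1.41=0.544260; √(2b)=0.878635; u=(0.544260+6.629)/0.878635=8.164093, w=(0.544260−6.629)/0.878635=-6.925217
k=2: b·v=0.386×(-3.386)=-1.306996; √(2b)=0.878635; u=(-1.306996+(-14.335))/0.878635=-17.802604, w=(-1.306996−(-14.335))/0.878635=14.827544
k=3: b·v=0.386×(-1.557)=-0.601002; √(2b)=0.878635; u=(-0.601002+7.063)/0.878635=7.354585, w=(-0.601002−7.063)/0.878635=-8.722620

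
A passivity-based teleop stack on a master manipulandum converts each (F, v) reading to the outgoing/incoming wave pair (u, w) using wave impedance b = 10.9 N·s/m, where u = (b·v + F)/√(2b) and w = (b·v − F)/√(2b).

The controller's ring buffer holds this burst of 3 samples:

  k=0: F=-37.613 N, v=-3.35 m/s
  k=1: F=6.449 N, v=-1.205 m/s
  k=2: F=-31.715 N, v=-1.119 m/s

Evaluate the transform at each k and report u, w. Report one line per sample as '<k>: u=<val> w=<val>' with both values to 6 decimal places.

k=0: b·v=10.9×(-3.35)=-36.515000; √(2b)=4.669047; u=(-36.515000+(-37.613))/4.669047=-15.876473, w=(-36.515000−(-37.613))/4.669047=0.235166
k=1: b·v=10.9×(-1.205)=-13.134500; √(2b)=4.669047; u=(-13.134500+6.449)/4.669047=-1.431877, w=(-13.134500−6.449)/4.669047=-4.194325
k=2: b·v=10.9×(-1.119)=-12.197100; √(2b)=4.669047; u=(-12.197100+(-31.715))/4.669047=-9.404938, w=(-12.197100−(-31.715))/4.669047=4.180275

0: u=-15.876473 w=0.235166
1: u=-1.431877 w=-4.194325
2: u=-9.404938 w=4.180275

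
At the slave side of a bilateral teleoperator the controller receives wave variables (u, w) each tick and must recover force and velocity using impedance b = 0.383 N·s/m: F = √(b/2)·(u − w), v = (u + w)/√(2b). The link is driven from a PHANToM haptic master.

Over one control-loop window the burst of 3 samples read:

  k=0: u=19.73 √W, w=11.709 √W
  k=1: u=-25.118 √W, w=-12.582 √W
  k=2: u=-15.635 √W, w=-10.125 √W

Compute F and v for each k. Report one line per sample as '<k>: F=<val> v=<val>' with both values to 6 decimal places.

0: F=3.510047 v=35.921490
1: F=-5.485843 v=-43.075167
2: F=-2.411215 v=-29.432793

k=0: u−w=8.021000, u+w=31.439000; √(b/2)=0.437607, √(2b)=0.875214; F=0.437607×8.021=3.510047, v=31.439000/0.875214=35.921490
k=1: u−w=-12.536000, u+w=-37.700000; √(b/2)=0.437607, √(2b)=0.875214; F=0.437607×(-12.536)=-5.485843, v=-37.700000/0.875214=-43.075167
k=2: u−w=-5.510000, u+w=-25.760000; √(b/2)=0.437607, √(2b)=0.875214; F=0.437607×(-5.51)=-2.411215, v=-25.760000/0.875214=-29.432793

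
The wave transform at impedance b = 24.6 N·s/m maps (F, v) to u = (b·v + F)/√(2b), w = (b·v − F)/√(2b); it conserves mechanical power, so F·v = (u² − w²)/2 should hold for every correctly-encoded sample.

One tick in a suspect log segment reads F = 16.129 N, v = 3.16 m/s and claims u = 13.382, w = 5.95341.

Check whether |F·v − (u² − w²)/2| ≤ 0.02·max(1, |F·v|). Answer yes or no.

no

F·v = 16.129×3.16 = 50.96764 W.
(u² − w²)/2 = (179.07792 − 35.44309)/2 = 71.81742 W.
|Δ| = 20.84978;  2% of max(1, |F·v|) = 1.01935.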